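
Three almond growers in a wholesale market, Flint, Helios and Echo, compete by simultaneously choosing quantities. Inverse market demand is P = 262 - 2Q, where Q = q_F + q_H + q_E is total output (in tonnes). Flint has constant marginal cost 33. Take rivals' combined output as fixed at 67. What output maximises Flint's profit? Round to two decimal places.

23.75

With rivals' combined output fixed at 67, Flint's profit is π_F = (262 - 2·67 - 2q_F)q_F - (33q_F) = (128 - 2q_F)q_F - (33q_F).
∂π_F/∂q_F = 95 - 4q_F = 0, so q_F = 95/4.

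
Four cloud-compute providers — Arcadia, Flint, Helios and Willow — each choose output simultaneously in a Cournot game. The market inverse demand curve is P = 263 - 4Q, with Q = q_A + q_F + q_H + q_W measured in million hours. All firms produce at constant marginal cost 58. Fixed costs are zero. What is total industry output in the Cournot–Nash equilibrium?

41

A representative firm's profit is π_i = q_i(263 - 4Q) - 58q_i.
Setting ∂π_i/∂q_i = 0 with rivals' quantities fixed: 205 - 8q_i - 4·Σ_{j≠i} q_j = 0.
With identical firms every q_j equals q_i, so Σ_{j≠i} q_j = 3q_i and 205 = 20q_i, giving q_i = 41/4.
Total output Q = 41/4 + 41/4 + 41/4 + 41/4 = 41.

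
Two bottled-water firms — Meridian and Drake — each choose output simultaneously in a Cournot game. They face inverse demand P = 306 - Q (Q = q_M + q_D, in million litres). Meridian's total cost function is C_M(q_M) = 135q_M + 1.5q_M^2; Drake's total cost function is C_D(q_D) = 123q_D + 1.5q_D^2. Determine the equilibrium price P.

247

Meridian's profit: π_M = (306 - Q)q_M - (135q_M + (3/2)q_M²). Setting ∂π_M/∂q_M = 0: 171 - 5q_M - (q_D) = 0.
Drake's first-order condition: 183 - 5q_D - (q_M) = 0.
Best responses: q_M = (171 - q_D)/5, q_D = (183 - q_M)/5.
Substituting one into the other gives q_M = 28 and q_D = 31.
Total output Q = 59, so price P = 306 - 59 = 247.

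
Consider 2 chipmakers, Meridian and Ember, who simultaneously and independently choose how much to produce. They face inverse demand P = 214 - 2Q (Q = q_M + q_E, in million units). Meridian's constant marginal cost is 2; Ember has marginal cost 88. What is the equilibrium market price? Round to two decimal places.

101.33

Meridian's profit: π_M = (214 - 2Q)q_M - (2q_M). Setting ∂π_M/∂q_M = 0: 212 - 4q_M - 2(q_E) = 0.
Ember's profit: π_E = (214 - 2Q)q_E - (88q_E). Setting ∂π_E/∂q_E = 0: 126 - 4q_E - 2(q_M) = 0.
Rearranging gives the reaction functions q_M = (212 - 2q_E)/4 and q_E = (126 - 2q_M)/4.
Solving the pair: q_M = 149/3, q_E = 20/3.
Total output Q = 169/3, so price P = 214 - 2·(169/3) = 304/3.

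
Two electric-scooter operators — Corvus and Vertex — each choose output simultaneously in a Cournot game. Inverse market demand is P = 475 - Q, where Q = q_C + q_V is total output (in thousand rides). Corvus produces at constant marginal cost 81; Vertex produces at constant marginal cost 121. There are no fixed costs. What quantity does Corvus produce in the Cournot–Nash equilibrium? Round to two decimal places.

144.67

Corvus's profit: π_C = (475 - Q)q_C - (81q_C). Setting ∂π_C/∂q_C = 0: 394 - 2q_C - (q_V) = 0.
Vertex's first-order condition: 354 - 2q_V - (q_C) = 0.
Best responses: q_C = (394 - q_V)/2, q_V = (354 - q_C)/2.
Substituting one into the other gives q_C = 434/3 and q_V = 314/3.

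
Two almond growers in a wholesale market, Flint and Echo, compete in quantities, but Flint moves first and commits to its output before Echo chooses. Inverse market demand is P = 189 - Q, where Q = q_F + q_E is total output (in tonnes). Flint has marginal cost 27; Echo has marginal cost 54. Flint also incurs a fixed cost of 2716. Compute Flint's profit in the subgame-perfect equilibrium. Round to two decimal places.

Solve by backward induction. Given q_F, the follower Echo maximises π_E = (189 - q_F - q_E)q_E - 54q_E.
Follower FOC: 135 - q_F - 2q_E = 0, so q_E(q_F) = (135 - q_F)/2.
The leader anticipates this reaction. Substituting into P = 189 - Q gives P = 243/2 - (1/2)q_F, so π_F = (243/2 - (1/2)q_F)q_F - 27q_F.
Maximising: ∂π_F/∂q_F = 189/2 - q_F = 0, giving q_F = 189/2.
Then q_E = (135 - 189/2)/2 = 81/4.
Price P = 189 - 459/4 = 297/4.
Flint's profit: (297/4 - 27)·(189/2) - 2716 = 1749.1250.

1749.13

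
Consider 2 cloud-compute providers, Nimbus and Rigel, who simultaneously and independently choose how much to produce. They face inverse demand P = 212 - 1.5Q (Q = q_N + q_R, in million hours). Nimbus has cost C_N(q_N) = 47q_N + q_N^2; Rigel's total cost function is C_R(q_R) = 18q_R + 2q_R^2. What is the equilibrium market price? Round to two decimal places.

Nimbus's profit: π_N = (212 - 1.5Q)q_N - (47q_N + q_N²). Setting ∂π_N/∂q_N = 0: 165 - 5q_N - (3/2)(q_R) = 0.
Rigel's profit: π_R = (212 - 1.5Q)q_R - (18q_R + 2q_R²). Setting ∂π_R/∂q_R = 0: 194 - 7q_R - (3/2)(q_N) = 0.
So q_N = (165 - (3/2)q_R)/5 and q_R = (194 - (3/2)q_N)/7.
Substituting one into the other gives q_N = 26.3817 and q_R = 22.0611.
Total output Q = 48.4427, so price P = 212 - (3/2)·48.4427 = 139.3359.

139.34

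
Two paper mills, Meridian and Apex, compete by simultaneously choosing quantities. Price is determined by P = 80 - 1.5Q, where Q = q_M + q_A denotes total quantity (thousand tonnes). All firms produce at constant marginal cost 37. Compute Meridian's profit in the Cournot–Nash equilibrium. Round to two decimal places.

136.96

Each firm earns π_i = (80 - 1.5Q)q_i - 37q_i.
First-order condition (treating rivals' output as given): 43 - 3q_i - (3/2)q_j = 0.
By symmetry each firm produces the same amount; substituting q_j = q_i yields q_i = 43/(9/2) = 86/9.
Price P = 80 - (3/2)·(172/9) = 154/3.
Meridian's profit: (154/3 - 37)·(86/9) = 136.9630.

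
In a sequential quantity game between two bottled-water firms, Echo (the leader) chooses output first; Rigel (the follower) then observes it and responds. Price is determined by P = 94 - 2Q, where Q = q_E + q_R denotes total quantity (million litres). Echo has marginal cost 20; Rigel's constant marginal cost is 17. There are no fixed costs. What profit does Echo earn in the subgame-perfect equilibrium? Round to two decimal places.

315.06

The follower Rigel best-responds to any q_E: π_R = (94 - 2Q)q_R - 17q_R.
Setting the follower's marginal profit to zero, 77 - 2q_E - 4q_R = 0, i.e. q_R = (77 - 2q_E)/4.
The leader anticipates this reaction. Substituting into P = 94 - 2Q gives P = 111/2 - q_E, so π_E = (111/2 - q_E)q_E - 20q_E.
Maximising: ∂π_E/∂q_E = 71/2 - 2q_E = 0, giving q_E = 71/4.
Then q_R = (77 - 2·(71/4))/4 = 83/8.
Price P = 94 - 2·(225/8) = 151/4.
Echo's profit: (151/4 - 20)·(71/4) = 315.0625.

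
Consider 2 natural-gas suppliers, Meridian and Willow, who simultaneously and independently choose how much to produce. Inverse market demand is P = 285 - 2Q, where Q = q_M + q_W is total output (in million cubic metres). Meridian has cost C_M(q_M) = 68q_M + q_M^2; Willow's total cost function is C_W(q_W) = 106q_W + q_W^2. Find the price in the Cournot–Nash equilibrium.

Meridian's profit: π_M = (285 - 2Q)q_M - (68q_M + q_M²). Setting ∂π_M/∂q_M = 0: 217 - 6q_M - 2(q_W) = 0.
Willow's profit: π_W = (285 - 2Q)q_W - (106q_W + q_W²). Setting ∂π_W/∂q_W = 0: 179 - 6q_W - 2(q_M) = 0.
So q_M = (217 - 2q_W)/6 and q_W = (179 - 2q_M)/6.
Solving the pair: q_M = 59/2, q_W = 20.
Total output Q = 99/2, so price P = 285 - 2·(99/2) = 186.

186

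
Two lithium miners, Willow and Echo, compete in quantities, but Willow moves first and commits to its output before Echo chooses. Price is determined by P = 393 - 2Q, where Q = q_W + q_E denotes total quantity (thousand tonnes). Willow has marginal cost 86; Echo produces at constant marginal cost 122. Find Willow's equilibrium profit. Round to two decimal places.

Solve by backward induction. Given q_W, the follower Echo maximises π_E = (393 - 2q_W - 2q_E)q_E - 122q_E.
Setting the follower's marginal profit to zero, 271 - 2q_W - 4q_E = 0, i.e. q_E = (271 - 2q_W)/4.
Willow substitutes q_E(q_W) into its own profit: π_W = q_W(393 - 2q_W - (271 - 2q_W)/2) - 86q_W = (515/2 - q_W)q_W - 86q_W.
The leader's first-order condition 343/2 - 2q_W = 0 yields q_W = 343/4.
Then q_E = (271 - 2·(343/4))/4 = 199/8.
Price P = 393 - 2·(885/8) = 687/4.
Willow's profit: (687/4 - 86)·(343/4) = 7353.0625.

7353.06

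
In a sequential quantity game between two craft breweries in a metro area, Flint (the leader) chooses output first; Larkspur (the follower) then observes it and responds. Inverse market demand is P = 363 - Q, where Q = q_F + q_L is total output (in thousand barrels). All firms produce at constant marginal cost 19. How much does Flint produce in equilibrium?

172

Solve by backward induction. Given q_F, the follower Larkspur maximises π_L = (363 - q_F - q_L)q_L - 19q_L.
Setting the follower's marginal profit to zero, 344 - q_F - 2q_L = 0, i.e. q_L = (344 - q_F)/2.
Flint substitutes q_L(q_F) into its own profit: π_F = q_F(363 - q_F - (344 - q_F)/2) - 19q_F = (191 - (1/2)q_F)q_F - 19q_F.
The leader's first-order condition 172 - q_F = 0 yields q_F = 172.
Then q_L = (344 - 172)/2 = 86.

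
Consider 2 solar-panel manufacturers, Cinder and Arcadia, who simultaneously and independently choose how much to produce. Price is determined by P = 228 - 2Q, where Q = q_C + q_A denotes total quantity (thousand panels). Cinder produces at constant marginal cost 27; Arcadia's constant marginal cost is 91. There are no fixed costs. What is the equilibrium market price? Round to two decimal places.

Cinder's profit: π_C = (228 - 2Q)q_C - (27q_C). Setting ∂π_C/∂q_C = 0: 201 - 4q_C - 2(q_A) = 0.
Arcadia's profit: π_A = (228 - 2Q)q_A - (91q_A). Setting ∂π_A/∂q_A = 0: 137 - 4q_A - 2(q_C) = 0.
So q_C = (201 - 2q_A)/4 and q_A = (137 - 2q_C)/4.
Solving the pair: q_C = 265/6, q_A = 73/6.
Total output Q = 169/3, so price P = 228 - 2·(169/3) = 346/3.

115.33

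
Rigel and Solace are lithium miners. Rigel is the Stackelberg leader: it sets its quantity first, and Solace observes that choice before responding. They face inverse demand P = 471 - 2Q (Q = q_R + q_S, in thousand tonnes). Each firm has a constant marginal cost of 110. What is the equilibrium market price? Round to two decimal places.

The follower Solace best-responds to any q_R: π_S = (471 - 2Q)q_S - 110q_S.
∂π_S/∂q_S = 361 - 2q_R - 4q_S = 0 gives the reaction function q_S = (361 - 2q_R)/4.
The leader anticipates this reaction. Substituting into P = 471 - 2Q gives P = 581/2 - q_R, so π_R = (581/2 - q_R)q_R - 110q_R.
Maximising: ∂π_R/∂q_R = 361/2 - 2q_R = 0, giving q_R = 361/4.
Then q_S = (361 - 2·(361/4))/4 = 361/8.
Total output Q = 1083/8, so price P = 471 - 2·(1083/8) = 801/4.

200.25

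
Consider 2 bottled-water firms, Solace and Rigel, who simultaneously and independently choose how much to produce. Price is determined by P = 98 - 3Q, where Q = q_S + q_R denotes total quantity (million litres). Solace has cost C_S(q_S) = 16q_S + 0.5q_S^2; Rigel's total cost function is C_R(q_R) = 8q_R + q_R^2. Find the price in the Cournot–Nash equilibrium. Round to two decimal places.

Solace's profit: π_S = (98 - 3Q)q_S - (16q_S + (1/2)q_S²). Setting ∂π_S/∂q_S = 0: 82 - 7q_S - 3(q_R) = 0.
Rigel's first-order condition: 90 - 8q_R - 3(q_S) = 0.
Best responses: q_S = (82 - 3q_R)/7, q_R = (90 - 3q_S)/8.
Solving the pair: q_S = 386/47, q_R = 384/47.
Total output Q = 770/47, so price P = 98 - 3·(770/47) = 48.8511.

48.85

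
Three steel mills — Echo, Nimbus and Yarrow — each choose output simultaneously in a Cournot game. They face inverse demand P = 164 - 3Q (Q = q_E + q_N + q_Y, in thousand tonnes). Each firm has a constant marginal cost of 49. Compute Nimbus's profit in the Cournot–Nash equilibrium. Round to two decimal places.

275.52

A representative firm's profit is π_i = q_i(164 - 3Q) - 49q_i.
Setting ∂π_i/∂q_i = 0 with rivals' quantities fixed: 115 - 6q_i - 3·Σ_{j≠i} q_j = 0.
With identical firms every q_j equals q_i, so Σ_{j≠i} q_j = 2q_i and 115 = 12q_i, giving q_i = 115/12.
Price P = 164 - 3·(115/4) = 311/4.
Nimbus's profit: (311/4 - 49)·(115/12) = 275.5208.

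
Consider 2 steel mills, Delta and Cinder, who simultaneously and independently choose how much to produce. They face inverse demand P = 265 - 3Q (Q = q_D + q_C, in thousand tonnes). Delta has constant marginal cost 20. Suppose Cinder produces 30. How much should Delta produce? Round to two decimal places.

25.83

With the rival's output fixed at 30, Delta's profit is π_D = (265 - 3·30 - 3q_D)q_D - (20q_D) = (175 - 3q_D)q_D - (20q_D).
∂π_D/∂q_D = 155 - 6q_D = 0, so q_D = 155/6.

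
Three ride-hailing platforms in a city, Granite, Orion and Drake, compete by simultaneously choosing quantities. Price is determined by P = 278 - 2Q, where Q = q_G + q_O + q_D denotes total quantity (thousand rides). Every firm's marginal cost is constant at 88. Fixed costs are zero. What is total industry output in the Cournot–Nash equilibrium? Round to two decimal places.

71.25

A representative firm's profit is π_i = q_i(278 - 2Q) - 88q_i.
Setting ∂π_i/∂q_i = 0 with rivals' quantities fixed: 190 - 4q_i - 2·Σ_{j≠i} q_j = 0.
With identical firms every q_j equals q_i, so Σ_{j≠i} q_j = 2q_i and 190 = 8q_i, giving q_i = 95/4.
Total output Q = 95/4 + 95/4 + 95/4 = 285/4.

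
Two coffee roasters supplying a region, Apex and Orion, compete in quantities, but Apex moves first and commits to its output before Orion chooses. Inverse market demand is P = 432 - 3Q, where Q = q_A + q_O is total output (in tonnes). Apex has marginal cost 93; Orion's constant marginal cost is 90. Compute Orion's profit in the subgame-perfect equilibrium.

Solve by backward induction. Given q_A, the follower Orion maximises π_O = (432 - 3q_A - 3q_O)q_O - 90q_O.
∂π_O/∂q_O = 342 - 3q_A - 6q_O = 0 gives the reaction function q_O = (342 - 3q_A)/6.
Apex substitutes q_O(q_A) into its own profit: π_A = q_A(432 - 3q_A - (342 - 3q_A)/2) - 93q_A = (261 - (3/2)q_A)q_A - 93q_A.
The leader's first-order condition 168 - 3q_A = 0 yields q_A = 56.
Then q_O = (342 - 3·56)/6 = 29.
Price P = 432 - 3·85 = 177.
Orion's profit: (177 - 90)·29 = 2523.

2523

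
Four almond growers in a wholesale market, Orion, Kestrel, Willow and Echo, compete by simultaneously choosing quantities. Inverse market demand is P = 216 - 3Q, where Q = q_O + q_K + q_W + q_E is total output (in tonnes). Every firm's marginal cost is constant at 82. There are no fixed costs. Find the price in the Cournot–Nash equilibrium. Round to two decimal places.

108.80

A representative firm's profit is π_i = q_i(216 - 3Q) - 82q_i.
First-order condition (treating rivals' output as given): 134 - 6q_i - 3·Σ_{j≠i} q_j = 0.
By symmetry each firm produces the same amount; substituting Σ_{j≠i} q_j = 3q_i yields q_i = 134/15.
Total output Q = 536/15, so price P = 216 - 3·(536/15) = 544/5.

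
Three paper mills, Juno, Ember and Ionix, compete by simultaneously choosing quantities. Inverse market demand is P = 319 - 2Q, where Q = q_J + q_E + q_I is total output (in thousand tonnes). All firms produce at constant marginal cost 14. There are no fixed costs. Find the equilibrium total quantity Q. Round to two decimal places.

A representative firm's profit is π_i = q_i(319 - 2Q) - 14q_i.
Setting ∂π_i/∂q_i = 0 with rivals' quantities fixed: 305 - 4q_i - 2·Σ_{j≠i} q_j = 0.
With identical firms every q_j equals q_i, so Σ_{j≠i} q_j = 2q_i and 305 = 8q_i, giving q_i = 305/8.
Total output Q = 305/8 + 305/8 + 305/8 = 915/8.

114.38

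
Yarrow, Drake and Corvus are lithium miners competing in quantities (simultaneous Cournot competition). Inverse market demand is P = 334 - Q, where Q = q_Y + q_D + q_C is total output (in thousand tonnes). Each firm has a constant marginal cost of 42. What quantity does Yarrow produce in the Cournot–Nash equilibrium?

A representative firm's profit is π_i = q_i(334 - Q) - 42q_i.
Setting ∂π_i/∂q_i = 0 with rivals' quantities fixed: 292 - 2q_i - Σ_{j≠i} q_j = 0.
With identical firms every q_j equals q_i, so Σ_{j≠i} q_j = 2q_i and 292 = 4q_i, giving q_i = 73.

73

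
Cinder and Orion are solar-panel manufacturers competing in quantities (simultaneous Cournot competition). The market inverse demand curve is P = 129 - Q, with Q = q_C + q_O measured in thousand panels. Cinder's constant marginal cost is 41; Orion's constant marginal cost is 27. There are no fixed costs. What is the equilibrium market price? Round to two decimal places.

Cinder's profit: π_C = (129 - Q)q_C - (41q_C). Setting ∂π_C/∂q_C = 0: 88 - 2q_C - (q_O) = 0.
Orion's first-order condition: 102 - 2q_O - (q_C) = 0.
Best responses: q_C = (88 - q_O)/2, q_O = (102 - q_C)/2.
Solving the pair: q_C = 74/3, q_O = 116/3.
Total output Q = 190/3, so price P = 129 - 190/3 = 197/3.

65.67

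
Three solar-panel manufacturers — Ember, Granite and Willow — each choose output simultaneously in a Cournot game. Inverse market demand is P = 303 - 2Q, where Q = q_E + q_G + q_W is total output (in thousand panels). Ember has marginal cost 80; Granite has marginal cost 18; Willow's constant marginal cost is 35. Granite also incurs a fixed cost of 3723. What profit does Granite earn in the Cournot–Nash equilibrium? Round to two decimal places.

417.50

Ember's profit: π_E = (303 - 2Q)q_E - (80q_E). Setting ∂π_E/∂q_E = 0: 223 - 4q_E - 2(q_G + q_W) = 0.
Granite's first-order condition: 285 - 4q_G - 2(q_E + q_W) = 0.
Willow's first-order condition: 268 - 4q_W - 2(q_E + q_G) = 0.
Adding the 3 first-order conditions: 776 − 8Q = 0, so Q = 97.
Back-substituting: q_E = (223 − 194)/2 = 29/2, q_G = (285 − 194)/2 = 91/2, q_W = (268 − 194)/2 = 37.
Price P = 303 - 2·97 = 109.
Granite's profit: (109 - 18)·(91/2) - 3723 = 835/2.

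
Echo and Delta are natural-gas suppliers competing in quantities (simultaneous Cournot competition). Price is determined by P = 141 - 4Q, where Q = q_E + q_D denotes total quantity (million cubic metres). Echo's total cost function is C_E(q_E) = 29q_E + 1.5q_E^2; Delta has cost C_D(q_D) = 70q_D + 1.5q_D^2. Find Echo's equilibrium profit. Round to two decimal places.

448.33

Echo's profit: π_E = (141 - 4Q)q_E - (29q_E + (3/2)q_E²). Setting ∂π_E/∂q_E = 0: 112 - 11q_E - 4(q_D) = 0.
Delta's profit: π_D = (141 - 4Q)q_D - (70q_D + (3/2)q_D²). Setting ∂π_D/∂q_D = 0: 71 - 11q_D - 4(q_E) = 0.
So q_E = (112 - 4q_D)/11 and q_D = (71 - 4q_E)/11.
Substituting one into the other gives q_E = 316/35 and q_D = 111/35.
Price P = 141 - 4·(61/5) = 461/5.
Echo's profit: (461/5)·(316/35) - 29·(316/35) - (3/2)(316/35)² = 448.3331.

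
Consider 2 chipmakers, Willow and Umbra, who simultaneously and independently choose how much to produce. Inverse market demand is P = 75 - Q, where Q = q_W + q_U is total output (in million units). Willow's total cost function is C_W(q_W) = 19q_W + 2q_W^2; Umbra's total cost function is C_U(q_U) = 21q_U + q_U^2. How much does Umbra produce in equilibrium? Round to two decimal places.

Willow's profit: π_W = (75 - Q)q_W - (19q_W + 2q_W²). Setting ∂π_W/∂q_W = 0: 56 - 6q_W - (q_U) = 0.
Umbra's profit: π_U = (75 - Q)q_U - (21q_U + q_U²). Setting ∂π_U/∂q_U = 0: 54 - 4q_U - (q_W) = 0.
Best responses: q_W = (56 - q_U)/6, q_U = (54 - q_W)/4.
Substituting one into the other gives q_W = 170/23 and q_U = 268/23.

11.65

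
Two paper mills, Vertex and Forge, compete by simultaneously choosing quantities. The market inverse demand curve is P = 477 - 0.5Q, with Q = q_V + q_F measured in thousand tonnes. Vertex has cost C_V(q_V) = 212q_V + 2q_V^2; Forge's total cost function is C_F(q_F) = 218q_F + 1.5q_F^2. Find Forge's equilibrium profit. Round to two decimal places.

Vertex's profit: π_V = (477 - 0.5Q)q_V - (212q_V + 2q_V²). Setting ∂π_V/∂q_V = 0: 265 - 5q_V - (1/2)(q_F) = 0.
Forge's profit: π_F = (477 - 0.5Q)q_F - (218q_F + (3/2)q_F²). Setting ∂π_F/∂q_F = 0: 259 - 4q_F - (1/2)(q_V) = 0.
Best responses: q_V = (265 - (1/2)q_F)/5, q_F = (259 - (1/2)q_V)/4.
Solving the pair: q_V = 47.1139, q_F = 58.8608.
Price P = 477 - (1/2)·105.9747 = 424.0127.
Forge's profit: 424.0127·58.8608 - 218·58.8608 - (3/2)·58.8608² = 6929.1780.

6929.18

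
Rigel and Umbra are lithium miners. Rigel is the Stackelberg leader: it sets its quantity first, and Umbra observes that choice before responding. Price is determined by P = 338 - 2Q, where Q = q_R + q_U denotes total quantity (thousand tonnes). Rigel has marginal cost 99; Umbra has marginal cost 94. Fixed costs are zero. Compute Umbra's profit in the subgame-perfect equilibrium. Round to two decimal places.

Solve by backward induction. Given q_R, the follower Umbra maximises π_U = (338 - 2q_R - 2q_U)q_U - 94q_U.
Setting the follower's marginal profit to zero, 244 - 2q_R - 4q_U = 0, i.e. q_U = (244 - 2q_R)/4.
Rigel substitutes q_U(q_R) into its own profit: π_R = q_R(338 - 2q_R - (244 - 2q_R)/2) - 99q_R = (216 - q_R)q_R - 99q_R.
Maximising: ∂π_R/∂q_R = 117 - 2q_R = 0, giving q_R = 117/2.
Then q_U = (244 - 2·(117/2))/4 = 127/4.
Price P = 338 - 2·(361/4) = 315/2.
Umbra's profit: (315/2 - 94)·(127/4) = 2016.1250.

2016.13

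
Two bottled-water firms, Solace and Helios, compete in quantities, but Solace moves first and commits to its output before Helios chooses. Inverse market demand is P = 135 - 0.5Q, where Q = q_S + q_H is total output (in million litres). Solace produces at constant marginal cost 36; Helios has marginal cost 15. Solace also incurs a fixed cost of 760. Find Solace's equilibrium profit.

761

Solve by backward induction. Given q_S, the follower Helios maximises π_H = (135 - (1/2)q_S - (1/2)q_H)q_H - 15q_H.
Setting the follower's marginal profit to zero, 120 - (1/2)q_S - q_H = 0, i.e. q_H = (120 - (1/2)q_S).
The leader anticipates this reaction. Substituting into P = 135 - 0.5Q gives P = 75 - (1/4)q_S, so π_S = (75 - (1/4)q_S)q_S - 36q_S.
Maximising: ∂π_S/∂q_S = 39 - (1/2)q_S = 0, giving q_S = 78.
Then q_H = (120 - (1/2)·78) = 81.
Price P = 135 - (1/2)·159 = 111/2.
Solace's profit: (111/2 - 36)·78 - 760 = 761.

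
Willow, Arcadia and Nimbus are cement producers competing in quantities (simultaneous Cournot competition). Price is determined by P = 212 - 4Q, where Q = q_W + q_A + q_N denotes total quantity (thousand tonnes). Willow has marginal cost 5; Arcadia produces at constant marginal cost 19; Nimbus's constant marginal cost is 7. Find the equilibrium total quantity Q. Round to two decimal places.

Willow's profit: π_W = (212 - 4Q)q_W - (5q_W). Setting ∂π_W/∂q_W = 0: 207 - 8q_W - 4(q_A + q_N) = 0.
Arcadia's profit: π_A = (212 - 4Q)q_A - (19q_A). Setting ∂π_A/∂q_A = 0: 193 - 8q_A - 4(q_W + q_N) = 0.
Nimbus's profit: π_N = (212 - 4Q)q_N - (7q_N). Setting ∂π_N/∂q_N = 0: 205 - 8q_N - 4(q_W + q_A) = 0.
Adding the 3 conditions: 605 − 8Q − 8Q = 0, i.e. Q = 605/16.
Back-substituting: q_W = (207 − 605/4)/4 = 223/16, q_A = (193 − 605/4)/4 = 167/16, q_N = (205 − 605/4)/4 = 215/16.
Total output Q = 223/16 + 167/16 + 215/16 = 605/16.

37.81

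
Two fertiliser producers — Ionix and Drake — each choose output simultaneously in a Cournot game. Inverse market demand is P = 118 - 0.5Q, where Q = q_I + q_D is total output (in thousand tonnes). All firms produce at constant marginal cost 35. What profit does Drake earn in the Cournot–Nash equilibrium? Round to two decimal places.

A representative firm's profit is π_i = q_i(118 - 0.5Q) - 35q_i.
First-order condition (treating rivals' output as given): 83 - q_i - (1/2)q_j = 0.
With identical firms every q_j equals q_i, so q_j = q_i and 83 = (3/2)q_i, giving q_i = 166/3.
Price P = 118 - (1/2)·(332/3) = 188/3.
Drake's profit: (188/3 - 35)·(166/3) = 1530.8889.

1530.89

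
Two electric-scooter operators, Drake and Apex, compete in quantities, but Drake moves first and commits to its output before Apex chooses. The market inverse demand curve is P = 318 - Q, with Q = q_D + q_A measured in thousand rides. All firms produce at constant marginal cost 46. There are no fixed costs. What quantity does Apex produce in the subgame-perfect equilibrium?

68

Solve by backward induction. Given q_D, the follower Apex maximises π_A = (318 - q_D - q_A)q_A - 46q_A.
Setting the follower's marginal profit to zero, 272 - q_D - 2q_A = 0, i.e. q_A = (272 - q_D)/2.
Drake substitutes q_A(q_D) into its own profit: π_D = q_D(318 - q_D - (272 - q_D)/2) - 46q_D = (182 - (1/2)q_D)q_D - 46q_D.
The leader's first-order condition 136 - q_D = 0 yields q_D = 136.
Then q_A = (272 - 136)/2 = 68.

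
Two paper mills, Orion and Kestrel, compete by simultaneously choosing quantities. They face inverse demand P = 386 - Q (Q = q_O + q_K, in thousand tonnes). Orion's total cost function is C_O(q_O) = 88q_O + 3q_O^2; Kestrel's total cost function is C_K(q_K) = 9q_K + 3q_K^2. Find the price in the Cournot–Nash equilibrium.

Orion's profit: π_O = (386 - Q)q_O - (88q_O + 3q_O²). Setting ∂π_O/∂q_O = 0: 298 - 8q_O - (q_K) = 0.
Kestrel's first-order condition: 377 - 8q_K - (q_O) = 0.
Best responses: q_O = (298 - q_K)/8, q_K = (377 - q_O)/8.
Substituting one into the other gives q_O = 223/7 and q_K = 302/7.
Total output Q = 75, so price P = 386 - 75 = 311.

311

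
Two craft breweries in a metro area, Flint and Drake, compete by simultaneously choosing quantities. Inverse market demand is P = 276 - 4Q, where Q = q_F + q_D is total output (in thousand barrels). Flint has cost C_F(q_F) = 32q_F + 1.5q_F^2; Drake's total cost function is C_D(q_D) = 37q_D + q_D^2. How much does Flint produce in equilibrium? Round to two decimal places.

Flint's profit: π_F = (276 - 4Q)q_F - (32q_F + (3/2)q_F²). Setting ∂π_F/∂q_F = 0: 244 - 11q_F - 4(q_D) = 0.
Drake's profit: π_D = (276 - 4Q)q_D - (37q_D + q_D²). Setting ∂π_D/∂q_D = 0: 239 - 10q_D - 4(q_F) = 0.
Rearranging gives the reaction functions q_F = (244 - 4q_D)/11 and q_D = (239 - 4q_F)/10.
Substituting one into the other gives q_F = 742/47 and q_D = 1653/94.

15.79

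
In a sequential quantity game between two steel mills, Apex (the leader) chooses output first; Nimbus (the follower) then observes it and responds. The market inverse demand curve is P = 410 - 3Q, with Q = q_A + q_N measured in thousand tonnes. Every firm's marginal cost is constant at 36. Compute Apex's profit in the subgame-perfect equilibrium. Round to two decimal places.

Solve by backward induction. Given q_A, the follower Nimbus maximises π_N = (410 - 3q_A - 3q_N)q_N - 36q_N.
Setting the follower's marginal profit to zero, 374 - 3q_A - 6q_N = 0, i.e. q_N = (374 - 3q_A)/6.
Apex substitutes q_N(q_A) into its own profit: π_A = q_A(410 - 3q_A - (374 - 3q_A)/2) - 36q_A = (223 - (3/2)q_A)q_A - 36q_A.
The leader's first-order condition 187 - 3q_A = 0 yields q_A = 187/3.
Then q_N = (374 - 3·(187/3))/6 = 187/6.
Price P = 410 - 3·(187/2) = 259/2.
Apex's profit: (259/2 - 36)·(187/3) = 5828.1667.

5828.17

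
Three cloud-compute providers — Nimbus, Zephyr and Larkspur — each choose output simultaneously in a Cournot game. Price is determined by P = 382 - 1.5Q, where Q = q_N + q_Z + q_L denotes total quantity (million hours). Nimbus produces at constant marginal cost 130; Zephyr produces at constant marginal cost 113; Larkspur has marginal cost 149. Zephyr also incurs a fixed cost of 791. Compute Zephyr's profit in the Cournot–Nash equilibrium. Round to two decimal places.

3529.17

Nimbus's profit: π_N = (382 - 1.5Q)q_N - (130q_N). Setting ∂π_N/∂q_N = 0: 252 - 3q_N - (3/2)(q_Z + q_L) = 0.
Zephyr's profit: π_Z = (382 - 1.5Q)q_Z - (113q_Z). Setting ∂π_Z/∂q_Z = 0: 269 - 3q_Z - (3/2)(q_N + q_L) = 0.
Larkspur's first-order condition: 233 - 3q_L - (3/2)(q_N + q_Z) = 0.
Adding the 3 conditions: 754 − 3Q − 3Q = 0, i.e. Q = 377/3.
Back-substituting: q_N = (252 − 377/2)/(3/2) = 127/3, q_Z = (269 − 377/2)/(3/2) = 161/3, q_L = (233 − 377/2)/(3/2) = 89/3.
Price P = 382 - (3/2)·(377/3) = 387/2.
Zephyr's profit: (387/2 - 113)·(161/3) - 791 = 3529.1667.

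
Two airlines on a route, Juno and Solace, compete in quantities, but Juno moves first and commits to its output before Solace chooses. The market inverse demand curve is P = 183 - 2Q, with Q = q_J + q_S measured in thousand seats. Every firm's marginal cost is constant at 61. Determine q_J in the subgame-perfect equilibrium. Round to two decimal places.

Solve by backward induction. Given q_J, the follower Solace maximises π_S = (183 - 2q_J - 2q_S)q_S - 61q_S.
∂π_S/∂q_S = 122 - 2q_J - 4q_S = 0 gives the reaction function q_S = (122 - 2q_J)/4.
The leader anticipates this reaction. Substituting into P = 183 - 2Q gives P = 122 - q_J, so π_J = (122 - q_J)q_J - 61q_J.
Maximising: ∂π_J/∂q_J = 61 - 2q_J = 0, giving q_J = 61/2.
Then q_S = (122 - 2·(61/2))/4 = 61/4.

30.50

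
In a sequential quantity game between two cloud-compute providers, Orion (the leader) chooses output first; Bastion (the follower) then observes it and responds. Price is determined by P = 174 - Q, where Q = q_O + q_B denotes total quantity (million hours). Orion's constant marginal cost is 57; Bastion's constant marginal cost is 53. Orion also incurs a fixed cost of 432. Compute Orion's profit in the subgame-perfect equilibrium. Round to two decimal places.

1164.13

The follower Bastion best-responds to any q_O: π_B = (174 - Q)q_B - 53q_B.
Follower FOC: 121 - q_O - 2q_B = 0, so q_B(q_O) = (121 - q_O)/2.
The leader anticipates this reaction. Substituting into P = 174 - Q gives P = 227/2 - (1/2)q_O, so π_O = (227/2 - (1/2)q_O)q_O - 57q_O.
Leader FOC: 113/2 - q_O = 0, so q_O = 113/2.
Then q_B = (121 - 113/2)/2 = 129/4.
Price P = 174 - 355/4 = 341/4.
Orion's profit: (341/4 - 57)·(113/2) - 432 = 1164.1250.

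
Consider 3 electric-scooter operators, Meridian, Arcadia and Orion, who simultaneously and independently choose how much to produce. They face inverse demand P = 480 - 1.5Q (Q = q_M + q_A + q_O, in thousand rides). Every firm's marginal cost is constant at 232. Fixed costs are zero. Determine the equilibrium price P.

294

Each firm earns π_i = (480 - 1.5Q)q_i - 232q_i.
Setting ∂π_i/∂q_i = 0 with rivals' quantities fixed: 248 - 3q_i - (3/2)·Σ_{j≠i} q_j = 0.
By symmetry each firm produces the same amount; substituting Σ_{j≠i} q_j = 2q_i yields q_i = 248/6 = 124/3.
Total output Q = 124, so price P = 480 - (3/2)·124 = 294.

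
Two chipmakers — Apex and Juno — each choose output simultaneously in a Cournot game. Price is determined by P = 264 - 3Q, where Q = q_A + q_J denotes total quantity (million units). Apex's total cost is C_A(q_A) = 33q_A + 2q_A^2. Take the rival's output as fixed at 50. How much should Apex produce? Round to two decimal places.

With the rival's output fixed at 50, Apex's profit is π_A = (264 - 3·50 - 3q_A)q_A - (33q_A + 2q_A²) = (114 - 3q_A)q_A - (33q_A + 2q_A²).
∂π_A/∂q_A = 81 - 10q_A = 0, so q_A = 81/10.

8.10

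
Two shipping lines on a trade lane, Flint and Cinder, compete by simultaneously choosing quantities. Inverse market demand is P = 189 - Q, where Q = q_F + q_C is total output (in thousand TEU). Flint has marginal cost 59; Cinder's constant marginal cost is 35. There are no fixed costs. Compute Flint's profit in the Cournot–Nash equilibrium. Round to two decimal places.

1248.44

Flint's profit: π_F = (189 - Q)q_F - (59q_F). Setting ∂π_F/∂q_F = 0: 130 - 2q_F - (q_C) = 0.
Cinder's profit: π_C = (189 - Q)q_C - (35q_C). Setting ∂π_C/∂q_C = 0: 154 - 2q_C - (q_F) = 0.
Rearranging gives the reaction functions q_F = (130 - q_C)/2 and q_C = (154 - q_F)/2.
Substituting one into the other gives q_F = 106/3 and q_C = 178/3.
Price P = 189 - 284/3 = 283/3.
Flint's profit: (283/3 - 59)·(106/3) = 1248.4444.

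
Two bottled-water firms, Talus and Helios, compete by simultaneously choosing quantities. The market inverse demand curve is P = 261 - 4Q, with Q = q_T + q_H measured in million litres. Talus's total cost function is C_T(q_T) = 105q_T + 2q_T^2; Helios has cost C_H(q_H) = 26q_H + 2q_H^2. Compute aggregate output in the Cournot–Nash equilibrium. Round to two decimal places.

24.44

Talus's profit: π_T = (261 - 4Q)q_T - (105q_T + 2q_T²). Setting ∂π_T/∂q_T = 0: 156 - 12q_T - 4(q_H) = 0.
Helios's first-order condition: 235 - 12q_H - 4(q_T) = 0.
Rearranging gives the reaction functions q_T = (156 - 4q_H)/12 and q_H = (235 - 4q_T)/12.
Solving the pair: q_T = 233/32, q_H = 549/32.
Total output Q = 233/32 + 549/32 = 391/16.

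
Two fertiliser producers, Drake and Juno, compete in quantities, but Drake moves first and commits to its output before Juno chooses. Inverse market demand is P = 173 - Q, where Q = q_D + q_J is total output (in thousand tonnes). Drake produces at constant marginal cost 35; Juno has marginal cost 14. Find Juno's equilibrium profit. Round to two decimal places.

2525.06

Solve by backward induction. Given q_D, the follower Juno maximises π_J = (173 - q_D - q_J)q_J - 14q_J.
Follower FOC: 159 - q_D - 2q_J = 0, so q_J(q_D) = (159 - q_D)/2.
Drake substitutes q_J(q_D) into its own profit: π_D = q_D(173 - q_D - (159 - q_D)/2) - 35q_D = (187/2 - (1/2)q_D)q_D - 35q_D.
Maximising: ∂π_D/∂q_D = 117/2 - q_D = 0, giving q_D = 117/2.
Then q_J = (159 - 117/2)/2 = 201/4.
Price P = 173 - 435/4 = 257/4.
Juno's profit: (257/4 - 14)·(201/4) = 2525.0625.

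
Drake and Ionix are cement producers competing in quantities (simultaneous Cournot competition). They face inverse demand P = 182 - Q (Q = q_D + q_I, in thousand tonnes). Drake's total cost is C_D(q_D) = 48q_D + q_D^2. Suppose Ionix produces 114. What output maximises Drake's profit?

5

With the rival's output fixed at 114, Drake's profit is π_D = (182 - 114 - q_D)q_D - (48q_D + q_D²) = (68 - q_D)q_D - (48q_D + q_D²).
∂π_D/∂q_D = 20 - 4q_D = 0, so q_D = 5.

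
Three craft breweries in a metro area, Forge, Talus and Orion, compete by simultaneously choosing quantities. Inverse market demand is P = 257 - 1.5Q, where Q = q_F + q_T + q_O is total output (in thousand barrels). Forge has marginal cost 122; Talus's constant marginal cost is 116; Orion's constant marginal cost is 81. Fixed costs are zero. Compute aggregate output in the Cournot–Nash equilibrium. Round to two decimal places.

Forge's profit: π_F = (257 - 1.5Q)q_F - (122q_F). Setting ∂π_F/∂q_F = 0: 135 - 3q_F - (3/2)(q_T + q_O) = 0.
Talus's first-order condition: 141 - 3q_T - (3/2)(q_F + q_O) = 0.
Orion's first-order condition: 176 - 3q_O - (3/2)(q_F + q_T) = 0.
Adding the 3 conditions: 452 − 3Q − 3Q = 0, i.e. Q = 226/3.
Back-substituting: q_F = (135 − 113)/(3/2) = 44/3, q_T = (141 − 113)/(3/2) = 56/3, q_O = (176 − 113)/(3/2) = 42.
Total output Q = 44/3 + 56/3 + 42 = 226/3.

75.33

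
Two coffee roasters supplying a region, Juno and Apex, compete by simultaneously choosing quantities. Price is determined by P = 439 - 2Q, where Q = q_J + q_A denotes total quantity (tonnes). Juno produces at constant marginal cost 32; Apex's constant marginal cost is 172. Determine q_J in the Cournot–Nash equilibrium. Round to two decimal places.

Juno's profit: π_J = (439 - 2Q)q_J - (32q_J). Setting ∂π_J/∂q_J = 0: 407 - 4q_J - 2(q_A) = 0.
Apex's profit: π_A = (439 - 2Q)q_A - (172q_A). Setting ∂π_A/∂q_A = 0: 267 - 4q_A - 2(q_J) = 0.
Best responses: q_J = (407 - 2q_A)/4, q_A = (267 - 2q_J)/4.
Solving the pair: q_J = 547/6, q_A = 127/6.

91.17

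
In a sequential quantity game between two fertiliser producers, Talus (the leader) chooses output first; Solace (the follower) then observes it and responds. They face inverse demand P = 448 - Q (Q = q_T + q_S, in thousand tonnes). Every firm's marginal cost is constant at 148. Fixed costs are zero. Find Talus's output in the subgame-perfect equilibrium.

The follower Solace best-responds to any q_T: π_S = (448 - Q)q_S - 148q_S.
∂π_S/∂q_S = 300 - q_T - 2q_S = 0 gives the reaction function q_S = (300 - q_T)/2.
Talus substitutes q_S(q_T) into its own profit: π_T = q_T(448 - q_T - (300 - q_T)/2) - 148q_T = (298 - (1/2)q_T)q_T - 148q_T.
Leader FOC: 150 - q_T = 0, so q_T = 150.
Then q_S = (300 - 150)/2 = 75.

150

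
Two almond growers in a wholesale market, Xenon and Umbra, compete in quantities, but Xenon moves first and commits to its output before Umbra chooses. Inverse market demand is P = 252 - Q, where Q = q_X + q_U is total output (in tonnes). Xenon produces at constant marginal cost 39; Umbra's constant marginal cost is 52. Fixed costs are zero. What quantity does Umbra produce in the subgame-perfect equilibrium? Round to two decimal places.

43.50

Solve by backward induction. Given q_X, the follower Umbra maximises π_U = (252 - q_X - q_U)q_U - 52q_U.
Setting the follower's marginal profit to zero, 200 - q_X - 2q_U = 0, i.e. q_U = (200 - q_X)/2.
Xenon substitutes q_U(q_X) into its own profit: π_X = q_X(252 - q_X - (200 - q_X)/2) - 39q_X = (152 - (1/2)q_X)q_X - 39q_X.
The leader's first-order condition 113 - q_X = 0 yields q_X = 113.
Then q_U = (200 - 113)/2 = 87/2.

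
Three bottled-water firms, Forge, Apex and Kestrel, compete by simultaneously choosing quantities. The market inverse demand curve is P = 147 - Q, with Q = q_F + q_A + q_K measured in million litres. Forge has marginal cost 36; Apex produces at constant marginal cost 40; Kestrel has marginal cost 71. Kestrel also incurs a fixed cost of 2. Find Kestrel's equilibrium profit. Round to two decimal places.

Forge's profit: π_F = (147 - Q)q_F - (36q_F). Setting ∂π_F/∂q_F = 0: 111 - 2q_F - (q_A + q_K) = 0.
Apex's first-order condition: 107 - 2q_A - (q_F + q_K) = 0.
Kestrel's profit: π_K = (147 - Q)q_K - (71q_K). Setting ∂π_K/∂q_K = 0: 76 - 2q_K - (q_F + q_A) = 0.
Adding the 3 first-order conditions: 294 − 4Q = 0, so Q = 147/2.
Back-substituting: q_F = (111 − 147/2) = 75/2, q_A = (107 − 147/2) = 67/2, q_K = (76 − 147/2) = 5/2.
Price P = 147 - 147/2 = 147/2.
Kestrel's profit: (147/2 - 71)·(5/2) - 2 = 17/4.

4.25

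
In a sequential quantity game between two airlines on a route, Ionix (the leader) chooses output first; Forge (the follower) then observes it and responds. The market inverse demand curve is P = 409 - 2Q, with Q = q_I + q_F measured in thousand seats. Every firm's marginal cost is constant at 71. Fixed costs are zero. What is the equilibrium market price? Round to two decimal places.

Solve by backward induction. Given q_I, the follower Forge maximises π_F = (409 - 2q_I - 2q_F)q_F - 71q_F.
Setting the follower's marginal profit to zero, 338 - 2q_I - 4q_F = 0, i.e. q_F = (338 - 2q_I)/4.
Ionix substitutes q_F(q_I) into its own profit: π_I = q_I(409 - 2q_I - (338 - 2q_I)/2) - 71q_I = (240 - q_I)q_I - 71q_I.
The leader's first-order condition 169 - 2q_I = 0 yields q_I = 169/2.
Then q_F = (338 - 2·(169/2))/4 = 169/4.
Total output Q = 507/4, so price P = 409 - 2·(507/4) = 311/2.

155.50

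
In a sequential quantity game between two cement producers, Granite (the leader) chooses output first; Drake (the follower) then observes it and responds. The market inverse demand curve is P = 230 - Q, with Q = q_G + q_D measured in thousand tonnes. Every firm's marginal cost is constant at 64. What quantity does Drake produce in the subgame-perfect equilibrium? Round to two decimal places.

The follower Drake best-responds to any q_G: π_D = (230 - Q)q_D - 64q_D.
Setting the follower's marginal profit to zero, 166 - q_G - 2q_D = 0, i.e. q_D = (166 - q_G)/2.
The leader anticipates this reaction. Substituting into P = 230 - Q gives P = 147 - (1/2)q_G, so π_G = (147 - (1/2)q_G)q_G - 64q_G.
Leader FOC: 83 - q_G = 0, so q_G = 83.
Then q_D = (166 - 83)/2 = 83/2.

41.50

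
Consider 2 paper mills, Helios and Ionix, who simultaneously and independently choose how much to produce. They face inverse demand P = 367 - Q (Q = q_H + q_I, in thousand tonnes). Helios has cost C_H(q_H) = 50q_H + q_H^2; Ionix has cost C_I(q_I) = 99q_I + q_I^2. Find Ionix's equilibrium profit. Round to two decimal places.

5066.89

Helios's profit: π_H = (367 - Q)q_H - (50q_H + q_H²). Setting ∂π_H/∂q_H = 0: 317 - 4q_H - (q_I) = 0.
Ionix's first-order condition: 268 - 4q_I - (q_H) = 0.
Rearranging gives the reaction functions q_H = (317 - q_I)/4 and q_I = (268 - q_H)/4.
Solving the pair: q_H = 200/3, q_I = 151/3.
Price P = 367 - 117 = 250.
Ionix's profit: 250·(151/3) - 99·(151/3) - (151/3)² = 5066.8889.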